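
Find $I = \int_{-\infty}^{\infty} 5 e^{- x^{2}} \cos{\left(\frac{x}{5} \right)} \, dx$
$\frac{5 \sqrt{\pi}}{e^{\frac{1}{100}}}$

Treat the cosine frequency as a parameter and define $I(b) = \int_{-\infty}^{\infty} 5 e^{- x^{2}} \cos{\left(b x \right)} \, dx$.

Differentiating under the integral sign,
$$I'(b) = \int_{-\infty}^{\infty} - 5 x e^{- x^{2}} \sin{\left(b x \right)} \, dx.$$

Integrate $\int_{-\infty}^{\infty} x \sin(b x)\, e^{- x^{2}}\, dx$ by parts with $u = \sin(b x)$ and $dv = x\, e^{- x^{2}}\, dx$, giving $v = - \frac{e^{- x^{2}}}{2}$. The boundary term vanishes and
$$\int_{-\infty}^{\infty} x \sin(b x)\, e^{- x^{2}}\, dx = \frac{b}{2} \int_{-\infty}^{\infty} \cos(b x)\, e^{- x^{2}}\, dx,$$
so $I'(b) = - \frac{b}{2}\, I(b)$.

This is a separable first-order ODE; solving with the initial condition $I(0) = \int_{-\infty}^{\infty} 5 e^{- x^{2}}\,dx = 5 \sqrt{\pi}$ gives
$$I(b) = 5 \sqrt{\pi} e^{- \frac{b^{2}}{4}}.$$

Setting $b = \frac{1}{5}$:
$$I = \frac{5 \sqrt{\pi}}{e^{\frac{1}{100}}}.$$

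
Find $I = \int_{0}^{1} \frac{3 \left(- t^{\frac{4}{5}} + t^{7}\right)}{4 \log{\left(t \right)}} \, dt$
$\log{\left(\frac{4 \sqrt[4]{250} \sqrt{3}}{9} \right)}$

Replace the exponent $\frac{4}{5}$ by a parameter $a$: let $I(a) = \int_{0}^{1} \frac{3 \left(t^{7} - t^{a}\right)}{4 \log{\left(t \right)}} \, dt$.

Since $\dfrac{\partial}{\partial a}\,t^{a} = t^{a} \ln t$, the $\ln t$ in the denominator cancels and
$$\frac{dI}{da} = \int_{0}^{1} - \frac{3}{4} t^{a} \, dt = - \frac{3}{4} \left[\frac{t^{a+1}}{a+1}\right]_0^1 = - \frac{3}{4 a + 4}.$$

Integrating with respect to $a$ gives $I(a) = - \frac{3 \log{\left(a + 1 \right)}}{4} + \frac{9 \log{\left(2 \right)}}{4} + C$.

At $a = 7$ the integrand is identically $0$, so $I(7) = 0$. The closed form gives $0$, hence $C = 0$.

Setting $a = \frac{4}{5}$:
$$I = \log{\left(\frac{4 \sqrt[4]{250} \sqrt{3}}{9} \right)}.$$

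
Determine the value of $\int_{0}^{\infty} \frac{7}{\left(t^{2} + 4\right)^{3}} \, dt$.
$\frac{21 \pi}{512}$

Recall the elementary integral
$$J(a) = \int_{0}^{\infty} \frac{7}{a^{2} + t^{2}} \, dt = \frac{7 \pi}{2 a}.$$

Differentiating under the integral sign with respect to $a$,
$$\frac{dJ}{da} = \int_{0}^{\infty} - \frac{14 a}{\left(a^{2} + t^{2}\right)^{2}} \, dt = - \frac{7 \pi}{2 a^{2}},$$
so $\int_{0}^{\infty} \frac{7}{\left(a^{2} + t^{2}\right)^{2}} \, dt = \frac{7 \pi}{4 a^{3}}$.

Repeating — each differentiation of $1/(t^2+a^2)^j$ produces $-2ja/(t^2+a^2)^{j+1}$ — and dividing through by $-2ja$ at each step yields, after $2$ differentiations in total,
$$\int_{0}^{\infty} \frac{7}{\left(a^{2} + t^{2}\right)^{3}} \, dt = \frac{21 \pi}{16 a^{5}}.$$

Setting $a = 2$:
$$I = \frac{21 \pi}{512}.$$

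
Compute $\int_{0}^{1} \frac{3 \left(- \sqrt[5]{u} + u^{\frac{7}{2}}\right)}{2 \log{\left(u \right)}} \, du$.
$- 3 \log{\left(2 \right)} + \frac{3 \log{\left(15 \right)}}{2}$

Introduce a parameter $a$ in the exponent: let $I(a) = \int_{0}^{1} \frac{3 \left(u^{\frac{7}{2}} - u^{a}\right)}{2 \log{\left(u \right)}} \, du$.

Since $\dfrac{\partial}{\partial a}\,u^{a} = u^{a} \ln u$, the $\ln u$ in the denominator cancels and
$$\frac{dI}{da} = \int_{0}^{1} - \frac{3}{2} u^{a} \, du = - \frac{3}{2} \left[\frac{u^{a+1}}{a+1}\right]_0^1 = - \frac{3}{2 a + 2}.$$

Integrating with respect to $a$ gives $I(a) = - \log{\left(\frac{2 \sqrt{2} \left(a + 1\right)^{\frac{3}{2}}}{27} \right)} + C$.

At $a = \frac{7}{2}$ the integrand is identically $0$, so $I(\frac{7}{2}) = 0$. The closed form gives $0$, hence $C = 0$.

Setting $a = \frac{1}{5}$:
$$I = - 3 \log{\left(2 \right)} + \frac{3 \log{\left(15 \right)}}{2}.$$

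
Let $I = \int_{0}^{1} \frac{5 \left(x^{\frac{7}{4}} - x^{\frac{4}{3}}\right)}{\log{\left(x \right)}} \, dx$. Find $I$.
$- \log{\left(\frac{17210368}{39135393} \right)}$

Consider the one-parameter family: let $I(a) = \int_{0}^{1} \frac{5 \left(x^{\frac{7}{4}} - x^{a}\right)}{\log{\left(x \right)}} \, dx$.

Since $\dfrac{\partial}{\partial a}\,x^{a} = x^{a} \ln x$, the $\ln x$ in the denominator cancels and
$$\frac{dI}{da} = \int_{0}^{1} -5 x^{a} \, dx = -5 \left[\frac{x^{a+1}}{a+1}\right]_0^1 = - \frac{5}{a + 1}.$$

Integrating with respect to $a$ gives $I(a) = - \log{\left(\frac{1024 \left(a + 1\right)^{5}}{161051} \right)} + C$.

At $a = \frac{7}{4}$ the integrand is identically $0$, so $I(\frac{7}{4}) = 0$. The closed form gives $0$, hence $C = 0$.

Setting $a = \frac{4}{3}$:
$$I = - \log{\left(\frac{17210368}{39135393} \right)}.$$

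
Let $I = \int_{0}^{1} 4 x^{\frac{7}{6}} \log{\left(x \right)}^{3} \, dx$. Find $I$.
$- \frac{31104}{28561}$

Begin with the known integral
$$J(a) = \int_{0}^{1} 4 x^{a} \, dx = \frac{4}{a + 1}.$$

Differentiating under the integral sign brings down a factor of $\ln x$:
$$\frac{dJ}{da} = \int_{0}^{1} 4 x^{a} \log{\left(x \right)} \, dx = - \frac{4}{\left(a + 1\right)^{2}}.$$

Repeating $3$ times in total — each differentiation brings down another $\ln x$ — gives
$$\frac{d^{3}J}{da^{3}} = \int_{0}^{1} 4 x^{a} \log{\left(x \right)}^{3} \, dx = - \frac{24}{\left(a + 1\right)^{4}},$$
and the integrand here is exactly the target integrand, so $I = - \frac{24}{\left(a + 1\right)^{4}}$.

Setting $a = \frac{7}{6}$:
$$I = - \frac{31104}{28561}.$$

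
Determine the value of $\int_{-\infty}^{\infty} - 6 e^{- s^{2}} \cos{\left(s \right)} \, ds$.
$- \frac{6 \sqrt{\pi}}{e^{\frac{1}{4}}}$

Let $b$ denote the cosine frequency and define $I(b) = \int_{-\infty}^{\infty} - 6 e^{- s^{2}} \cos{\left(b s \right)} \, ds$.

Differentiating under the integral sign,
$$I'(b) = \int_{-\infty}^{\infty} 6 s e^{- s^{2}} \sin{\left(b s \right)} \, ds.$$

Integrate $\int_{-\infty}^{\infty} s \sin(b s)\, e^{- s^{2}}\, ds$ by parts with $u = \sin(b s)$ and $dv = s\, e^{- s^{2}}\, ds$, giving $v = - \frac{e^{- s^{2}}}{2}$. The boundary term vanishes and
$$\int_{-\infty}^{\infty} s \sin(b s)\, e^{- s^{2}}\, ds = \frac{b}{2} \int_{-\infty}^{\infty} \cos(b s)\, e^{- s^{2}}\, ds,$$
so $I'(b) = - \frac{b}{2}\, I(b)$.

This is a separable first-order ODE; solving with the initial condition $I(0) = \int_{-\infty}^{\infty} - 6 e^{- s^{2}}\,ds = - 6 \sqrt{\pi}$ gives
$$I(b) = - 6 \sqrt{\pi} e^{- \frac{b^{2}}{4}}.$$

Setting $b = 1$:
$$I = - \frac{6 \sqrt{\pi}}{e^{\frac{1}{4}}}.$$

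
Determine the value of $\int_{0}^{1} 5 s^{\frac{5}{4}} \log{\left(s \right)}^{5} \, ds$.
$- \frac{819200}{177147}$

Begin with the known integral
$$J(a) = \int_{0}^{1} 5 s^{a} \, ds = \frac{5}{a + 1}.$$

Differentiating under the integral sign brings down a factor of $\ln s$:
$$\frac{dJ}{da} = \int_{0}^{1} 5 s^{a} \log{\left(s \right)} \, ds = - \frac{5}{\left(a + 1\right)^{2}}.$$

Repeating $5$ times in total — each differentiation brings down another $\ln s$ — gives
$$\frac{d^{5}J}{da^{5}} = \int_{0}^{1} 5 s^{a} \log{\left(s \right)}^{5} \, ds = - \frac{600}{\left(a + 1\right)^{6}},$$
and the integrand here is exactly the target integrand, so $I = - \frac{600}{\left(a + 1\right)^{6}}$.

Setting $a = \frac{5}{4}$:
$$I = - \frac{819200}{177147}.$$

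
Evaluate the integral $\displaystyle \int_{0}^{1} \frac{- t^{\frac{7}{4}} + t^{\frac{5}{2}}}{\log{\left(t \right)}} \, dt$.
$\log{\left(\frac{14}{11} \right)}$

Introduce a parameter $a$ in the exponent: let $I(a) = \int_{0}^{1} \frac{- t^{\frac{7}{4}} + t^{a}}{\log{\left(t \right)}} \, dt$.

Since $\dfrac{\partial}{\partial a}\,t^{a} = t^{a} \ln t$, the $\ln t$ in the denominator cancels and
$$\frac{dI}{da} = \int_{0}^{1} t^{a} \, dt = \left[\frac{t^{a+1}}{a+1}\right]_0^1 = \frac{1}{a + 1}.$$

Integrating with respect to $a$ gives $I(a) = \log{\left(\frac{4 a}{11} + \frac{4}{11} \right)} + C$.

At $a = \frac{7}{4}$ the integrand is identically $0$, so $I(\frac{7}{4}) = 0$. The closed form gives $0$, hence $C = 0$.

Setting $a = \frac{5}{2}$:
$$I = \log{\left(\frac{14}{11} \right)}.$$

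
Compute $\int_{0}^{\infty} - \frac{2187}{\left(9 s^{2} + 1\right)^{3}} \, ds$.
$- \frac{2187 \pi}{16}$

Start from the standard arctangent integral
$$J(a) = \int_{0}^{\infty} - \frac{3}{a^{2} + s^{2}} \, ds = - \frac{3 \pi}{2 a}.$$

Differentiating under the integral sign with respect to $a$,
$$\frac{dJ}{da} = \int_{0}^{\infty} \frac{6 a}{\left(a^{2} + s^{2}\right)^{2}} \, ds = \frac{3 \pi}{2 a^{2}},$$
so $\int_{0}^{\infty} - \frac{3}{\left(a^{2} + s^{2}\right)^{2}} \, ds = - \frac{3 \pi}{4 a^{3}}$.

Repeating — each differentiation of $1/(s^2+a^2)^j$ produces $-2ja/(s^2+a^2)^{j+1}$ — and dividing through by $-2ja$ at each step yields, after $2$ differentiations in total,
$$\int_{0}^{\infty} - \frac{3}{\left(a^{2} + s^{2}\right)^{3}} \, ds = - \frac{9 \pi}{16 a^{5}}.$$

Setting $a = \frac{1}{3}$:
$$I = - \frac{2187 \pi}{16}.$$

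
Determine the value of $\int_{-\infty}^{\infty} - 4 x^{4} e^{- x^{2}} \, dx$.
$- 3 \sqrt{\pi}$

Start from the elementary integral
$$J(a) = \int_{-\infty}^{\infty} - 4 e^{- a x^{2}} \, dx = - \frac{4 \sqrt{\pi}}{\sqrt{a}}.$$

Differentiating under the integral sign brings down a factor of $(-x^2)$:
$$\frac{dJ}{da} = \int_{-\infty}^{\infty} 4 x^{2} e^{- a x^{2}} \, dx = \frac{2 \sqrt{\pi}}{a^{\frac{3}{2}}}.$$

Repeating twice in total — each differentiation brings down another $(-x^2)$ — gives
$$\frac{d^{2}J}{da^{2}} = \int_{-\infty}^{\infty} - 4 x^{4} e^{- a x^{2}} \, dx = - \frac{3 \sqrt{\pi}}{a^{\frac{5}{2}}},$$
and the integrand here is exactly the target integrand, so $I = - \frac{3 \sqrt{\pi}}{a^{\frac{5}{2}}}$.

Setting $a = 1$:
$$I = - 3 \sqrt{\pi}.$$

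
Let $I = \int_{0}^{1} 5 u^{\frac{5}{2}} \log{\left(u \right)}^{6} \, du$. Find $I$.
$\frac{460800}{823543}$

Start from the elementary integral
$$J(a) = \int_{0}^{1} 5 u^{a} \, du = \frac{5}{a + 1}.$$

Differentiating under the integral sign brings down a factor of $\ln u$:
$$\frac{dJ}{da} = \int_{0}^{1} 5 u^{a} \log{\left(u \right)} \, du = - \frac{5}{\left(a + 1\right)^{2}}.$$

Repeating $6$ times in total — each differentiation brings down another $\ln u$ — gives
$$\frac{d^{6}J}{da^{6}} = \int_{0}^{1} 5 u^{a} \log{\left(u \right)}^{6} \, du = \frac{3600}{\left(a + 1\right)^{7}},$$
and the integrand here is exactly the target integrand, so $I = \frac{3600}{\left(a + 1\right)^{7}}$.

Setting $a = \frac{5}{2}$:
$$I = \frac{460800}{823543}.$$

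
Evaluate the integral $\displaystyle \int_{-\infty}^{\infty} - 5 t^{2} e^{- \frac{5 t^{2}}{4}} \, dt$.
$- \frac{4 \sqrt{5} \sqrt{\pi}}{5}$

Consider the simpler parametrised integral
$$J(a) = \int_{-\infty}^{\infty} - 5 e^{- a t^{2}} \, dt = - \frac{5 \sqrt{\pi}}{\sqrt{a}}.$$

Differentiating under the integral sign brings down a factor of $(-t^2)$:
$$\frac{dJ}{da} = \int_{-\infty}^{\infty} 5 t^{2} e^{- a t^{2}} \, dt = \frac{5 \sqrt{\pi}}{2 a^{\frac{3}{2}}}.$$

The integral on the left is $-I$, so $I = - \frac{5 \sqrt{\pi}}{2 a^{\frac{3}{2}}}$.

Setting $a = \frac{5}{4}$:
$$I = - \frac{4 \sqrt{5} \sqrt{\pi}}{5}.$$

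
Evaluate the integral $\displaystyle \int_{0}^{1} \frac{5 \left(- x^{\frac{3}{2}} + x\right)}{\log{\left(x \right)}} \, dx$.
$\log{\left(\frac{1024}{3125} \right)}$

Consider the one-parameter family: let $I(a) = \int_{0}^{1} \frac{5 \left(x - x^{a}\right)}{\log{\left(x \right)}} \, dx$.

Since $\dfrac{\partial}{\partial a}\,x^{a} = x^{a} \ln x$, the $\ln x$ in the denominator cancels and
$$\frac{dI}{da} = \int_{0}^{1} -5 x^{a} \, dx = -5 \left[\frac{x^{a+1}}{a+1}\right]_0^1 = - \frac{5}{a + 1}.$$

Integrating with respect to $a$ gives $I(a) = \log{\left(\frac{32}{\left(a + 1\right)^{5}} \right)} + C$.

At $a = 1$ the integrand is identically $0$, so $I(1) = 0$. The closed form gives $0$, hence $C = 0$.

Setting $a = \frac{3}{2}$:
$$I = \log{\left(\frac{1024}{3125} \right)}.$$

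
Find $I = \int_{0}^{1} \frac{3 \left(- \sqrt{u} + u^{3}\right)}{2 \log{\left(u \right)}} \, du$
$- \log{\left(\frac{3 \sqrt{6}}{32} \right)}$

Replace the exponent $\frac{1}{2}$ by a parameter $a$: let $I(a) = \int_{0}^{1} \frac{3 \left(u^{3} - u^{a}\right)}{2 \log{\left(u \right)}} \, du$.

Since $\dfrac{\partial}{\partial a}\,u^{a} = u^{a} \ln u$, the $\ln u$ in the denominator cancels and
$$\frac{dI}{da} = \int_{0}^{1} - \frac{3}{2} u^{a} \, du = - \frac{3}{2} \left[\frac{u^{a+1}}{a+1}\right]_0^1 = - \frac{3}{2 a + 2}.$$

Integrating with respect to $a$ gives $I(a) = - \log{\left(\frac{\left(a + 1\right)^{\frac{3}{2}}}{8} \right)} + C$.

At $a = 3$ the integrand is identically $0$, so $I(3) = 0$. The closed form gives $0$, hence $C = 0$.

Setting $a = \frac{1}{2}$:
$$I = - \log{\left(\frac{3 \sqrt{6}}{32} \right)}.$$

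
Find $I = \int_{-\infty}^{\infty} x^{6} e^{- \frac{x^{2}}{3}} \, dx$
$\frac{405 \sqrt{3} \sqrt{\pi}}{8}$

Begin with the known integral
$$J(a) = \int_{-\infty}^{\infty} e^{- a x^{2}} \, dx = \frac{\sqrt{\pi}}{\sqrt{a}}.$$

Differentiating under the integral sign brings down a factor of $(-x^2)$:
$$\frac{dJ}{da} = \int_{-\infty}^{\infty} - x^{2} e^{- a x^{2}} \, dx = - \frac{\sqrt{\pi}}{2 a^{\frac{3}{2}}}.$$

Repeating $3$ times in total — each differentiation brings down another $(-x^2)$ — gives
$$\frac{d^{3}J}{da^{3}} = \int_{-\infty}^{\infty} - x^{6} e^{- a x^{2}} \, dx = - \frac{15 \sqrt{\pi}}{8 a^{\frac{7}{2}}},$$
and the integrand here is $(-1)^{3}$ times the target integrand, so $I = (-1)^{3}\,\frac{d^{3}J}{da^{3}} = \frac{15 \sqrt{\pi}}{8 a^{\frac{7}{2}}}$.

Setting $a = \frac{1}{3}$:
$$I = \frac{405 \sqrt{3} \sqrt{\pi}}{8}.$$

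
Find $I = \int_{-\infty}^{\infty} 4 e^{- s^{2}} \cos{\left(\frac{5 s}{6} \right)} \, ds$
$\frac{4 \sqrt{\pi}}{e^{\frac{25}{144}}}$

Define $I(b) = \int_{-\infty}^{\infty} 4 e^{- s^{2}} \cos{\left(b s \right)} \, ds$.

Differentiating under the integral sign,
$$I'(b) = \int_{-\infty}^{\infty} - 4 s e^{- s^{2}} \sin{\left(b s \right)} \, ds.$$

Integrate $\int_{-\infty}^{\infty} s \sin(b s)\, e^{- s^{2}}\, ds$ by parts with $u = \sin(b s)$ and $dv = s\, e^{- s^{2}}\, ds$, giving $v = - \frac{e^{- s^{2}}}{2}$. The boundary term vanishes and
$$\int_{-\infty}^{\infty} s \sin(b s)\, e^{- s^{2}}\, ds = \frac{b}{2} \int_{-\infty}^{\infty} \cos(b s)\, e^{- s^{2}}\, ds,$$
so $I'(b) = - \frac{b}{2}\, I(b)$.

This is a separable first-order ODE; solving with the initial condition $I(0) = \int_{-\infty}^{\infty} 4 e^{- s^{2}}\,ds = 4 \sqrt{\pi}$ gives
$$I(b) = 4 \sqrt{\pi} e^{- \frac{b^{2}}{4}}.$$

Setting $b = \frac{5}{6}$:
$$I = \frac{4 \sqrt{\pi}}{e^{\frac{25}{144}}}.$$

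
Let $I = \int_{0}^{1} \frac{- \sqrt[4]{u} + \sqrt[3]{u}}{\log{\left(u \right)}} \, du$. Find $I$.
$\log{\left(\frac{16}{15} \right)}$

Consider the one-parameter family: let $I(a) = \int_{0}^{1} \frac{- \sqrt[4]{u} + u^{a}}{\log{\left(u \right)}} \, du$.

Since $\dfrac{\partial}{\partial a}\,u^{a} = u^{a} \ln u$, the $\ln u$ in the denominator cancels and
$$\frac{dI}{da} = \int_{0}^{1} u^{a} \, du = \left[\frac{u^{a+1}}{a+1}\right]_0^1 = \frac{1}{a + 1}.$$

Integrating with respect to $a$ gives $I(a) = \log{\left(\frac{4 a}{5} + \frac{4}{5} \right)} + C$.

At $a = \frac{1}{4}$ the integrand is identically $0$, so $I(\frac{1}{4}) = 0$. The closed form gives $0$, hence $C = 0$.

Setting $a = \frac{1}{3}$:
$$I = \log{\left(\frac{16}{15} \right)}.$$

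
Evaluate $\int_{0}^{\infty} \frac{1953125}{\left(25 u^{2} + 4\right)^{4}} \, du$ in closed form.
$\frac{1953125 \pi}{4096}$

Recall the elementary integral
$$J(a) = \int_{0}^{\infty} \frac{5}{a^{2} + u^{2}} \, du = \frac{5 \pi}{2 a}.$$

Differentiating under the integral sign with respect to $a$,
$$\frac{dJ}{da} = \int_{0}^{\infty} - \frac{10 a}{\left(a^{2} + u^{2}\right)^{2}} \, du = - \frac{5 \pi}{2 a^{2}},$$
so $\int_{0}^{\infty} \frac{5}{\left(a^{2} + u^{2}\right)^{2}} \, du = \frac{5 \pi}{4 a^{3}}$.

Repeating — each differentiation of $1/(u^2+a^2)^j$ produces $-2ja/(u^2+a^2)^{j+1}$ — and dividing through by $-2ja$ at each step yields, after $3$ differentiations in total,
$$\int_{0}^{\infty} \frac{5}{\left(a^{2} + u^{2}\right)^{4}} \, du = \frac{25 \pi}{32 a^{7}}.$$

Setting $a = \frac{2}{5}$:
$$I = \frac{1953125 \pi}{4096}.$$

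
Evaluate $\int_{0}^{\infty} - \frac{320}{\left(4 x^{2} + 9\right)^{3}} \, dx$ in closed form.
$- \frac{10 \pi}{81}$

Begin with the known result
$$J(a) = \int_{0}^{\infty} - \frac{5}{a^{2} + x^{2}} \, dx = - \frac{5 \pi}{2 a}.$$

Differentiating under the integral sign with respect to $a$,
$$\frac{dJ}{da} = \int_{0}^{\infty} \frac{10 a}{\left(a^{2} + x^{2}\right)^{2}} \, dx = \frac{5 \pi}{2 a^{2}},$$
so $\int_{0}^{\infty} - \frac{5}{\left(a^{2} + x^{2}\right)^{2}} \, dx = - \frac{5 \pi}{4 a^{3}}$.

Repeating — each differentiation of $1/(x^2+a^2)^j$ produces $-2ja/(x^2+a^2)^{j+1}$ — and dividing through by $-2ja$ at each step yields, after $2$ differentiations in total,
$$\int_{0}^{\infty} - \frac{5}{\left(a^{2} + x^{2}\right)^{3}} \, dx = - \frac{15 \pi}{16 a^{5}}.$$

Setting $a = \frac{3}{2}$:
$$I = - \frac{10 \pi}{81}.$$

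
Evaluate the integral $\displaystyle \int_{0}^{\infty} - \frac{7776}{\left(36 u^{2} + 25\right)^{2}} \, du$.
$- \frac{324 \pi}{125}$

Begin with the known result
$$J(a) = \int_{0}^{\infty} - \frac{6}{a^{2} + u^{2}} \, du = - \frac{3 \pi}{a}.$$

Differentiating under the integral sign with respect to $a$,
$$\frac{dJ}{da} = \int_{0}^{\infty} \frac{12 a}{\left(a^{2} + u^{2}\right)^{2}} \, du = \frac{3 \pi}{a^{2}},$$
so $\int_{0}^{\infty} - \frac{6}{\left(a^{2} + u^{2}\right)^{2}} \, du = - \frac{3 \pi}{2 a^{3}}$.

Setting $a = \frac{5}{6}$:
$$I = - \frac{324 \pi}{125}.$$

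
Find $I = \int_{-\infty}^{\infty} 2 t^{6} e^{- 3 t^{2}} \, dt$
$\frac{5 \sqrt{3} \sqrt{\pi}}{108}$

Consider the simpler parametrised integral
$$J(a) = \int_{-\infty}^{\infty} 2 e^{- a t^{2}} \, dt = \frac{2 \sqrt{\pi}}{\sqrt{a}}.$$

Differentiating under the integral sign brings down a factor of $(-t^2)$:
$$\frac{dJ}{da} = \int_{-\infty}^{\infty} - 2 t^{2} e^{- a t^{2}} \, dt = - \frac{\sqrt{\pi}}{a^{\frac{3}{2}}}.$$

Repeating $3$ times in total — each differentiation brings down another $(-t^2)$ — gives
$$\frac{d^{3}J}{da^{3}} = \int_{-\infty}^{\infty} - 2 t^{6} e^{- a t^{2}} \, dt = - \frac{15 \sqrt{\pi}}{4 a^{\frac{7}{2}}},$$
and the integrand here is $(-1)^{3}$ times the target integrand, so $I = (-1)^{3}\,\frac{d^{3}J}{da^{3}} = \frac{15 \sqrt{\pi}}{4 a^{\frac{7}{2}}}$.

Setting $a = 3$:
$$I = \frac{5 \sqrt{3} \sqrt{\pi}}{108}.$$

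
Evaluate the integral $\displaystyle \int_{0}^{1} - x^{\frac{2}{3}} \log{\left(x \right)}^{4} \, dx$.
$- \frac{5832}{3125}$

Consider the simpler parametrised integral
$$J(a) = \int_{0}^{1} - x^{a} \, dx = - \frac{1}{a + 1}.$$

Differentiating under the integral sign brings down a factor of $\ln x$:
$$\frac{dJ}{da} = \int_{0}^{1} - x^{a} \log{\left(x \right)} \, dx = \frac{1}{\left(a + 1\right)^{2}}.$$

Repeating $4$ times in total — each differentiation brings down another $\ln x$ — gives
$$\frac{d^{4}J}{da^{4}} = \int_{0}^{1} - x^{a} \log{\left(x \right)}^{4} \, dx = - \frac{24}{\left(a + 1\right)^{5}},$$
and the integrand here is exactly the target integrand, so $I = - \frac{24}{\left(a + 1\right)^{5}}$.

Setting $a = \frac{2}{3}$:
$$I = - \frac{5832}{3125}.$$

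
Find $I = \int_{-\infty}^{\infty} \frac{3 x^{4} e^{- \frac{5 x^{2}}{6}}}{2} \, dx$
$\frac{81 \sqrt{30} \sqrt{\pi}}{250}$

Begin with the known integral
$$J(a) = \int_{-\infty}^{\infty} \frac{3 e^{- a x^{2}}}{2} \, dx = \frac{3 \sqrt{\pi}}{2 \sqrt{a}}.$$

Differentiating under the integral sign brings down a factor of $(-x^2)$:
$$\frac{dJ}{da} = \int_{-\infty}^{\infty} - \frac{3 x^{2} e^{- a x^{2}}}{2} \, dx = - \frac{3 \sqrt{\pi}}{4 a^{\frac{3}{2}}}.$$

Repeating twice in total — each differentiation brings down another $(-x^2)$ — gives
$$\frac{d^{2}J}{da^{2}} = \int_{-\infty}^{\infty} \frac{3 x^{4} e^{- a x^{2}}}{2} \, dx = \frac{9 \sqrt{\pi}}{8 a^{\frac{5}{2}}},$$
and the integrand here is exactly the target integrand, so $I = \frac{9 \sqrt{\pi}}{8 a^{\frac{5}{2}}}$.

Setting $a = \frac{5}{6}$:
$$I = \frac{81 \sqrt{30} \sqrt{\pi}}{250}.$$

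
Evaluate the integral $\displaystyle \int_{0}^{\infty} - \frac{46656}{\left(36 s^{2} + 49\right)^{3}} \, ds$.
$- \frac{1458 \pi}{16807}$

Begin with the known result
$$J(a) = \int_{0}^{\infty} - \frac{1}{a^{2} + s^{2}} \, ds = - \frac{\pi}{2 a}.$$

Differentiating under the integral sign with respect to $a$,
$$\frac{dJ}{da} = \int_{0}^{\infty} \frac{2 a}{\left(a^{2} + s^{2}\right)^{2}} \, ds = \frac{\pi}{2 a^{2}},$$
so $\int_{0}^{\infty} - \frac{1}{\left(a^{2} + s^{2}\right)^{2}} \, ds = - \frac{\pi}{4 a^{3}}$.

Repeating — each differentiation of $1/(s^2+a^2)^j$ produces $-2ja/(s^2+a^2)^{j+1}$ — and dividing through by $-2ja$ at each step yields, after $2$ differentiations in total,
$$\int_{0}^{\infty} - \frac{1}{\left(a^{2} + s^{2}\right)^{3}} \, ds = - \frac{3 \pi}{16 a^{5}}.$$

Setting $a = \frac{7}{6}$:
$$I = - \frac{1458 \pi}{16807}.$$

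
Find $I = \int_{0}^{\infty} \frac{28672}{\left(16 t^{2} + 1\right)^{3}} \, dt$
$1344 \pi$

Start from the standard arctangent integral
$$J(a) = \int_{0}^{\infty} \frac{7}{a^{2} + t^{2}} \, dt = \frac{7 \pi}{2 a}.$$

Differentiating under the integral sign with respect to $a$,
$$\frac{dJ}{da} = \int_{0}^{\infty} - \frac{14 a}{\left(a^{2} + t^{2}\right)^{2}} \, dt = - \frac{7 \pi}{2 a^{2}},$$
so $\int_{0}^{\infty} \frac{7}{\left(a^{2} + t^{2}\right)^{2}} \, dt = \frac{7 \pi}{4 a^{3}}$.

Repeating — each differentiation of $1/(t^2+a^2)^j$ produces $-2ja/(t^2+a^2)^{j+1}$ — and dividing through by $-2ja$ at each step yields, after $2$ differentiations in total,
$$\int_{0}^{\infty} \frac{7}{\left(a^{2} + t^{2}\right)^{3}} \, dt = \frac{21 \pi}{16 a^{5}}.$$

Setting $a = \frac{1}{4}$:
$$I = 1344 \pi.$$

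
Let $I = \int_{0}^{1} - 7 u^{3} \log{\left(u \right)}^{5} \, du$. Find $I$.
$\frac{105}{512}$

Start from the elementary integral
$$J(a) = \int_{0}^{1} - 7 u^{a} \, du = - \frac{7}{a + 1}.$$

Differentiating under the integral sign brings down a factor of $\ln u$:
$$\frac{dJ}{da} = \int_{0}^{1} - 7 u^{a} \log{\left(u \right)} \, du = \frac{7}{\left(a + 1\right)^{2}}.$$

Repeating $5$ times in total — each differentiation brings down another $\ln u$ — gives
$$\frac{d^{5}J}{da^{5}} = \int_{0}^{1} - 7 u^{a} \log{\left(u \right)}^{5} \, du = \frac{840}{\left(a + 1\right)^{6}},$$
and the integrand here is exactly the target integrand, so $I = \frac{840}{\left(a + 1\right)^{6}}$.

Setting $a = 3$:
$$I = \frac{105}{512}.$$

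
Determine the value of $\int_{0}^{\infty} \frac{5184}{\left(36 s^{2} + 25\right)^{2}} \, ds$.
$\frac{216 \pi}{125}$

Recall the elementary integral
$$J(a) = \int_{0}^{\infty} \frac{4}{a^{2} + s^{2}} \, ds = \frac{2 \pi}{a}.$$

Differentiating under the integral sign with respect to $a$,
$$\frac{dJ}{da} = \int_{0}^{\infty} - \frac{8 a}{\left(a^{2} + s^{2}\right)^{2}} \, ds = - \frac{2 \pi}{a^{2}},$$
so $\int_{0}^{\infty} \frac{4}{\left(a^{2} + s^{2}\right)^{2}} \, ds = \frac{\pi}{a^{3}}$.

Setting $a = \frac{5}{6}$:
$$I = \frac{216 \pi}{125}.$$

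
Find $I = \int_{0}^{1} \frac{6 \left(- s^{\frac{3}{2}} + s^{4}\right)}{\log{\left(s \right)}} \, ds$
$\log{\left(64 \right)}$

Consider the one-parameter family: let $I(a) = \int_{0}^{1} \frac{6 \left(s^{4} - s^{a}\right)}{\log{\left(s \right)}} \, ds$.

Since $\dfrac{\partial}{\partial a}\,s^{a} = s^{a} \ln s$, the $\ln s$ in the denominator cancels and
$$\frac{dI}{da} = \int_{0}^{1} -6 s^{a} \, ds = -6 \left[\frac{s^{a+1}}{a+1}\right]_0^1 = - \frac{6}{a + 1}.$$

Integrating with respect to $a$ gives $I(a) = \log{\left(\frac{15625}{\left(a + 1\right)^{6}} \right)} + C$.

At $a = 4$ the integrand is identically $0$, so $I(4) = 0$. The closed form gives $0$, hence $C = 0$.

Setting $a = \frac{3}{2}$:
$$I = \log{\left(64 \right)}.$$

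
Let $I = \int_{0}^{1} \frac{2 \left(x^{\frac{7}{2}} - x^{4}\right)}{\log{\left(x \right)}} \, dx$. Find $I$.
$\log{\left(\frac{81}{100} \right)}$

Replace the exponent $\frac{7}{2}$ by a parameter $a$: let $I(a) = \int_{0}^{1} \frac{2 \left(- x^{4} + x^{a}\right)}{\log{\left(x \right)}} \, dx$.

Since $\dfrac{\partial}{\partial a}\,x^{a} = x^{a} \ln x$, the $\ln x$ in the denominator cancels and
$$\frac{dI}{da} = \int_{0}^{1} 2 x^{a} \, dx = 2 \left[\frac{x^{a+1}}{a+1}\right]_0^1 = \frac{2}{a + 1}.$$

Integrating with respect to $a$ gives $I(a) = \log{\left(\frac{\left(a + 1\right)^{2}}{25} \right)} + C$.

At $a = 4$ the integrand is identically $0$, so $I(4) = 0$. The closed form gives $0$, hence $C = 0$.

Setting $a = \frac{7}{2}$:
$$I = \log{\left(\frac{81}{100} \right)}.$$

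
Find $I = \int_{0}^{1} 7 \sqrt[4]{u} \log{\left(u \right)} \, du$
$- \frac{112}{25}$

Consider the simpler parametrised integral
$$J(a) = \int_{0}^{1} 7 u^{a} \, du = \frac{7}{a + 1}.$$

Differentiating under the integral sign brings down a factor of $\ln u$:
$$\frac{dJ}{da} = \int_{0}^{1} 7 u^{a} \log{\left(u \right)} \, du = - \frac{7}{\left(a + 1\right)^{2}}.$$

The integral on the left is $I$, so $I = - \frac{7}{\left(a + 1\right)^{2}}$.

Setting $a = \frac{1}{4}$:
$$I = - \frac{112}{25}.$$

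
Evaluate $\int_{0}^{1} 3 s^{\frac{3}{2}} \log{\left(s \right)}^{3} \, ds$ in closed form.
$- \frac{288}{625}$

Begin with the known integral
$$J(a) = \int_{0}^{1} 3 s^{a} \, ds = \frac{3}{a + 1}.$$

Differentiating under the integral sign brings down a factor of $\ln s$:
$$\frac{dJ}{da} = \int_{0}^{1} 3 s^{a} \log{\left(s \right)} \, ds = - \frac{3}{\left(a + 1\right)^{2}}.$$

Repeating $3$ times in total — each differentiation brings down another $\ln s$ — gives
$$\frac{d^{3}J}{da^{3}} = \int_{0}^{1} 3 s^{a} \log{\left(s \right)}^{3} \, ds = - \frac{18}{\left(a + 1\right)^{4}},$$
and the integrand here is exactly the target integrand, so $I = - \frac{18}{\left(a + 1\right)^{4}}$.

Setting $a = \frac{3}{2}$:
$$I = - \frac{288}{625}.$$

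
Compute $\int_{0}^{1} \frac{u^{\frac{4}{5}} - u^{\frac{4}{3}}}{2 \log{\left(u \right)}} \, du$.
$\log{\left(\frac{3 \sqrt{105}}{35} \right)}$

Introduce a parameter $a$ in the exponent: let $I(a) = \int_{0}^{1} \frac{- u^{\frac{4}{3}} + u^{a}}{2 \log{\left(u \right)}} \, du$.

Since $\dfrac{\partial}{\partial a}\,u^{a} = u^{a} \ln u$, the $\ln u$ in the denominator cancels and
$$\frac{dI}{da} = \int_{0}^{1} \frac{1}{2} u^{a} \, du = \frac{1}{2} \left[\frac{u^{a+1}}{a+1}\right]_0^1 = \frac{1}{2 \left(a + 1\right)}.$$

Integrating with respect to $a$ gives $I(a) = \log{\left(\frac{\sqrt{21} \sqrt{a + 1}}{7} \right)} + C$.

At $a = \frac{4}{3}$ the integrand is identically $0$, so $I(\frac{4}{3}) = 0$. The closed form gives $0$, hence $C = 0$.

Setting $a = \frac{4}{5}$:
$$I = \log{\left(\frac{3 \sqrt{105}}{35} \right)}.$$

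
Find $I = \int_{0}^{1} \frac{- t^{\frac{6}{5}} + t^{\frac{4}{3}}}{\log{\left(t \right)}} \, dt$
$\log{\left(\frac{35}{33} \right)}$

Introduce a parameter $a$ in the exponent: let $I(a) = \int_{0}^{1} \frac{- t^{\frac{6}{5}} + t^{a}}{\log{\left(t \right)}} \, dt$.

Since $\dfrac{\partial}{\partial a}\,t^{a} = t^{a} \ln t$, the $\ln t$ in the denominator cancels and
$$\frac{dI}{da} = \int_{0}^{1} t^{a} \, dt = \left[\frac{t^{a+1}}{a+1}\right]_0^1 = \frac{1}{a + 1}.$$

Integrating with respect to $a$ gives $I(a) = \log{\left(\frac{5 a}{11} + \frac{5}{11} \right)} + C$.

At $a = \frac{6}{5}$ the integrand is identically $0$, so $I(\frac{6}{5}) = 0$. The closed form gives $0$, hence $C = 0$.

Setting $a = \frac{4}{3}$:
$$I = \log{\left(\frac{35}{33} \right)}.$$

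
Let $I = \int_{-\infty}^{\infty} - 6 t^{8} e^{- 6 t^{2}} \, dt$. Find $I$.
$- \frac{35 \sqrt{6} \sqrt{\pi}}{6912}$

Begin with the known integral
$$J(a) = \int_{-\infty}^{\infty} - 6 e^{- a t^{2}} \, dt = - \frac{6 \sqrt{\pi}}{\sqrt{a}}.$$

Differentiating under the integral sign brings down a factor of $(-t^2)$:
$$\frac{dJ}{da} = \int_{-\infty}^{\infty} 6 t^{2} e^{- a t^{2}} \, dt = \frac{3 \sqrt{\pi}}{a^{\frac{3}{2}}}.$$

Repeating $4$ times in total — each differentiation brings down another $(-t^2)$ — gives
$$\frac{d^{4}J}{da^{4}} = \int_{-\infty}^{\infty} - 6 t^{8} e^{- a t^{2}} \, dt = - \frac{315 \sqrt{\pi}}{8 a^{\frac{9}{2}}},$$
and the integrand here is exactly the target integrand, so $I = - \frac{315 \sqrt{\pi}}{8 a^{\frac{9}{2}}}$.

Setting $a = 6$:
$$I = - \frac{35 \sqrt{6} \sqrt{\pi}}{6912}.$$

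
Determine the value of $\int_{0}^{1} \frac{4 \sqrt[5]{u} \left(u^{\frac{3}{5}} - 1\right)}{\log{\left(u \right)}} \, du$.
$- \log{\left(\frac{16}{81} \right)}$

Replace the exponent $\frac{1}{5}$ by a parameter $a$: let $I(a) = \int_{0}^{1} \frac{4 \left(u^{\frac{4}{5}} - u^{a}\right)}{\log{\left(u \right)}} \, du$.

Since $\dfrac{\partial}{\partial a}\,u^{a} = u^{a} \ln u$, the $\ln u$ in the denominator cancels and
$$\frac{dI}{da} = \int_{0}^{1} -4 u^{a} \, du = -4 \left[\frac{u^{a+1}}{a+1}\right]_0^1 = - \frac{4}{a + 1}.$$

Integrating with respect to $a$ gives $I(a) = - \log{\left(\frac{625 \left(a + 1\right)^{4}}{6561} \right)} + C$.

At $a = \frac{4}{5}$ the integrand is identically $0$, so $I(\frac{4}{5}) = 0$. The closed form gives $0$, hence $C = 0$.

Setting $a = \frac{1}{5}$:
$$I = - \log{\left(\frac{16}{81} \right)}.$$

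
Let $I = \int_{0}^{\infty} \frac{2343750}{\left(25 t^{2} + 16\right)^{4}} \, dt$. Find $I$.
$\frac{1171875 \pi}{262144}$

Begin with the known result
$$J(a) = \int_{0}^{\infty} \frac{6}{a^{2} + t^{2}} \, dt = \frac{3 \pi}{a}.$$

Differentiating under the integral sign with respect to $a$,
$$\frac{dJ}{da} = \int_{0}^{\infty} - \frac{12 a}{\left(a^{2} + t^{2}\right)^{2}} \, dt = - \frac{3 \pi}{a^{2}},$$
so $\int_{0}^{\infty} \frac{6}{\left(a^{2} + t^{2}\right)^{2}} \, dt = \frac{3 \pi}{2 a^{3}}$.

Repeating — each differentiation of $1/(t^2+a^2)^j$ produces $-2ja/(t^2+a^2)^{j+1}$ — and dividing through by $-2ja$ at each step yields, after $3$ differentiations in total,
$$\int_{0}^{\infty} \frac{6}{\left(a^{2} + t^{2}\right)^{4}} \, dt = \frac{15 \pi}{16 a^{7}}.$$

Setting $a = \frac{4}{5}$:
$$I = \frac{1171875 \pi}{262144}.$$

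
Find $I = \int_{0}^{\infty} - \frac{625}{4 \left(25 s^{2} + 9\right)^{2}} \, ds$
$- \frac{125 \pi}{432}$

Start from the standard arctangent integral
$$J(a) = \int_{0}^{\infty} - \frac{1}{4 \left(a^{2} + s^{2}\right)} \, ds = - \frac{\pi}{8 a}.$$

Differentiating under the integral sign with respect to $a$,
$$\frac{dJ}{da} = \int_{0}^{\infty} \frac{a}{2 \left(a^{2} + s^{2}\right)^{2}} \, ds = \frac{\pi}{8 a^{2}},$$
so $\int_{0}^{\infty} - \frac{1}{4 \left(a^{2} + s^{2}\right)^{2}} \, ds = - \frac{\pi}{16 a^{3}}$.

Setting $a = \frac{3}{5}$:
$$I = - \frac{125 \pi}{432}.$$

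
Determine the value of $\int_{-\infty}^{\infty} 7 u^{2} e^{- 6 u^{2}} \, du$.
$\frac{7 \sqrt{6} \sqrt{\pi}}{72}$

Start from the elementary integral
$$J(a) = \int_{-\infty}^{\infty} 7 e^{- a u^{2}} \, du = \frac{7 \sqrt{\pi}}{\sqrt{a}}.$$

Differentiating under the integral sign brings down a factor of $(-u^2)$:
$$\frac{dJ}{da} = \int_{-\infty}^{\infty} - 7 u^{2} e^{- a u^{2}} \, du = - \frac{7 \sqrt{\pi}}{2 a^{\frac{3}{2}}}.$$

The integral on the left is $-I$, so $I = \frac{7 \sqrt{\pi}}{2 a^{\frac{3}{2}}}$.

Setting $a = 6$:
$$I = \frac{7 \sqrt{6} \sqrt{\pi}}{72}.$$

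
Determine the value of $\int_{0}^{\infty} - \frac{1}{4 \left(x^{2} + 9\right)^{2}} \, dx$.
$- \frac{\pi}{432}$

Start from the standard arctangent integral
$$J(a) = \int_{0}^{\infty} - \frac{1}{4 \left(a^{2} + x^{2}\right)} \, dx = - \frac{\pi}{8 a}.$$

Differentiating under the integral sign with respect to $a$,
$$\frac{dJ}{da} = \int_{0}^{\infty} \frac{a}{2 \left(a^{2} + x^{2}\right)^{2}} \, dx = \frac{\pi}{8 a^{2}},$$
so $\int_{0}^{\infty} - \frac{1}{4 \left(a^{2} + x^{2}\right)^{2}} \, dx = - \frac{\pi}{16 a^{3}}$.

Setting $a = 3$:
$$I = - \frac{\pi}{432}.$$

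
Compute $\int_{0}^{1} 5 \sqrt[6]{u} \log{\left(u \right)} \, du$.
$- \frac{180}{49}$

Consider the simpler parametrised integral
$$J(a) = \int_{0}^{1} 5 u^{a} \, du = \frac{5}{a + 1}.$$

Differentiating under the integral sign brings down a factor of $\ln u$:
$$\frac{dJ}{da} = \int_{0}^{1} 5 u^{a} \log{\left(u \right)} \, du = - \frac{5}{\left(a + 1\right)^{2}}.$$

The integral on the left is $I$, so $I = - \frac{5}{\left(a + 1\right)^{2}}$.

Setting $a = \frac{1}{6}$:
$$I = - \frac{180}{49}.$$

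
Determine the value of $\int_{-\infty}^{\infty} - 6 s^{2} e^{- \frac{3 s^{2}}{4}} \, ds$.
$- \frac{8 \sqrt{3} \sqrt{\pi}}{3}$

Start from the elementary integral
$$J(a) = \int_{-\infty}^{\infty} - 6 e^{- a s^{2}} \, ds = - \frac{6 \sqrt{\pi}}{\sqrt{a}}.$$

Differentiating under the integral sign brings down a factor of $(-s^2)$:
$$\frac{dJ}{da} = \int_{-\infty}^{\infty} 6 s^{2} e^{- a s^{2}} \, ds = \frac{3 \sqrt{\pi}}{a^{\frac{3}{2}}}.$$

The integral on the left is $-I$, so $I = - \frac{3 \sqrt{\pi}}{a^{\frac{3}{2}}}$.

Setting $a = \frac{3}{4}$:
$$I = - \frac{8 \sqrt{3} \sqrt{\pi}}{3}.$$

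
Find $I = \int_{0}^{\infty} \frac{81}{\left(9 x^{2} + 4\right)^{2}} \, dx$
$\frac{27 \pi}{32}$

Recall the elementary integral
$$J(a) = \int_{0}^{\infty} \frac{1}{a^{2} + x^{2}} \, dx = \frac{\pi}{2 a}.$$

Differentiating under the integral sign with respect to $a$,
$$\frac{dJ}{da} = \int_{0}^{\infty} - \frac{2 a}{\left(a^{2} + x^{2}\right)^{2}} \, dx = - \frac{\pi}{2 a^{2}},$$
so $\int_{0}^{\infty} \frac{1}{\left(a^{2} + x^{2}\right)^{2}} \, dx = \frac{\pi}{4 a^{3}}$.

Setting $a = \frac{2}{3}$:
$$I = \frac{27 \pi}{32}.$$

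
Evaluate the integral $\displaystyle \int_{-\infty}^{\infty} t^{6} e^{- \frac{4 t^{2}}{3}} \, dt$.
$\frac{405 \sqrt{3} \sqrt{\pi}}{1024}$

Consider the simpler parametrised integral
$$J(a) = \int_{-\infty}^{\infty} e^{- a t^{2}} \, dt = \frac{\sqrt{\pi}}{\sqrt{a}}.$$

Differentiating under the integral sign brings down a factor of $(-t^2)$:
$$\frac{dJ}{da} = \int_{-\infty}^{\infty} - t^{2} e^{- a t^{2}} \, dt = - \frac{\sqrt{\pi}}{2 a^{\frac{3}{2}}}.$$

Repeating $3$ times in total — each differentiation brings down another $(-t^2)$ — gives
$$\frac{d^{3}J}{da^{3}} = \int_{-\infty}^{\infty} - t^{6} e^{- a t^{2}} \, dt = - \frac{15 \sqrt{\pi}}{8 a^{\frac{7}{2}}},$$
and the integrand here is $(-1)^{3}$ times the target integrand, so $I = (-1)^{3}\,\frac{d^{3}J}{da^{3}} = \frac{15 \sqrt{\pi}}{8 a^{\frac{7}{2}}}$.

Setting $a = \frac{4}{3}$:
$$I = \frac{405 \sqrt{3} \sqrt{\pi}}{1024}.$$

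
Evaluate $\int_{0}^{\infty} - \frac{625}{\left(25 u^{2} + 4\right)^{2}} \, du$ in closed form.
$- \frac{125 \pi}{32}$

Begin with the known result
$$J(a) = \int_{0}^{\infty} - \frac{1}{a^{2} + u^{2}} \, du = - \frac{\pi}{2 a}.$$

Differentiating under the integral sign with respect to $a$,
$$\frac{dJ}{da} = \int_{0}^{\infty} \frac{2 a}{\left(a^{2} + u^{2}\right)^{2}} \, du = \frac{\pi}{2 a^{2}},$$
so $\int_{0}^{\infty} - \frac{1}{\left(a^{2} + u^{2}\right)^{2}} \, du = - \frac{\pi}{4 a^{3}}$.

Setting $a = \frac{2}{5}$:
$$I = - \frac{125 \pi}{32}.$$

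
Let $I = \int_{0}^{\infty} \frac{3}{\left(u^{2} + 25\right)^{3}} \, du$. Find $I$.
$\frac{9 \pi}{50000}$

Start from the standard arctangent integral
$$J(a) = \int_{0}^{\infty} \frac{3}{a^{2} + u^{2}} \, du = \frac{3 \pi}{2 a}.$$

Differentiating under the integral sign with respect to $a$,
$$\frac{dJ}{da} = \int_{0}^{\infty} - \frac{6 a}{\left(a^{2} + u^{2}\right)^{2}} \, du = - \frac{3 \pi}{2 a^{2}},$$
so $\int_{0}^{\infty} \frac{3}{\left(a^{2} + u^{2}\right)^{2}} \, du = \frac{3 \pi}{4 a^{3}}$.

Repeating — each differentiation of $1/(u^2+a^2)^j$ produces $-2ja/(u^2+a^2)^{j+1}$ — and dividing through by $-2ja$ at each step yields, after $2$ differentiations in total,
$$\int_{0}^{\infty} \frac{3}{\left(a^{2} + u^{2}\right)^{3}} \, du = \frac{9 \pi}{16 a^{5}}.$$

Setting $a = 5$:
$$I = \frac{9 \pi}{50000}.$$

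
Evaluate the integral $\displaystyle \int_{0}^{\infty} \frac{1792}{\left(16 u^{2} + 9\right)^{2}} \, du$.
$\frac{112 \pi}{27}$

Begin with the known result
$$J(a) = \int_{0}^{\infty} \frac{7}{a^{2} + u^{2}} \, du = \frac{7 \pi}{2 a}.$$

Differentiating under the integral sign with respect to $a$,
$$\frac{dJ}{da} = \int_{0}^{\infty} - \frac{14 a}{\left(a^{2} + u^{2}\right)^{2}} \, du = - \frac{7 \pi}{2 a^{2}},$$
so $\int_{0}^{\infty} \frac{7}{\left(a^{2} + u^{2}\right)^{2}} \, du = \frac{7 \pi}{4 a^{3}}$.

Setting $a = \frac{3}{4}$:
$$I = \frac{112 \pi}{27}.$$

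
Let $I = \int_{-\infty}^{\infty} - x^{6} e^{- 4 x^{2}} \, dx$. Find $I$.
$- \frac{15 \sqrt{\pi}}{1024}$

Consider the simpler parametrised integral
$$J(a) = \int_{-\infty}^{\infty} - e^{- a x^{2}} \, dx = - \frac{\sqrt{\pi}}{\sqrt{a}}.$$

Differentiating under the integral sign brings down a factor of $(-x^2)$:
$$\frac{dJ}{da} = \int_{-\infty}^{\infty} x^{2} e^{- a x^{2}} \, dx = \frac{\sqrt{\pi}}{2 a^{\frac{3}{2}}}.$$

Repeating $3$ times in total — each differentiation brings down another $(-x^2)$ — gives
$$\frac{d^{3}J}{da^{3}} = \int_{-\infty}^{\infty} x^{6} e^{- a x^{2}} \, dx = \frac{15 \sqrt{\pi}}{8 a^{\frac{7}{2}}},$$
and the integrand here is $(-1)^{3}$ times the target integrand, so $I = (-1)^{3}\,\frac{d^{3}J}{da^{3}} = - \frac{15 \sqrt{\pi}}{8 a^{\frac{7}{2}}}$.

Setting $a = 4$:
$$I = - \frac{15 \sqrt{\pi}}{1024}.$$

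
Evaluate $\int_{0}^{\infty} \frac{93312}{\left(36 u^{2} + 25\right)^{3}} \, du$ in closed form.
$\frac{2916 \pi}{3125}$

Start from the standard arctangent integral
$$J(a) = \int_{0}^{\infty} \frac{2}{a^{2} + u^{2}} \, du = \frac{\pi}{a}.$$

Differentiating under the integral sign with respect to $a$,
$$\frac{dJ}{da} = \int_{0}^{\infty} - \frac{4 a}{\left(a^{2} + u^{2}\right)^{2}} \, du = - \frac{\pi}{a^{2}},$$
so $\int_{0}^{\infty} \frac{2}{\left(a^{2} + u^{2}\right)^{2}} \, du = \frac{\pi}{2 a^{3}}$.

Repeating — each differentiation of $1/(u^2+a^2)^j$ produces $-2ja/(u^2+a^2)^{j+1}$ — and dividing through by $-2ja$ at each step yields, after $2$ differentiations in total,
$$\int_{0}^{\infty} \frac{2}{\left(a^{2} + u^{2}\right)^{3}} \, du = \frac{3 \pi}{8 a^{5}}.$$

Setting $a = \frac{5}{6}$:
$$I = \frac{2916 \pi}{3125}.$$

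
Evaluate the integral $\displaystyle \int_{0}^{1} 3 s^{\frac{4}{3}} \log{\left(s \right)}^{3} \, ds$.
$- \frac{1458}{2401}$

Start from the elementary integral
$$J(a) = \int_{0}^{1} 3 s^{a} \, ds = \frac{3}{a + 1}.$$

Differentiating under the integral sign brings down a factor of $\ln s$:
$$\frac{dJ}{da} = \int_{0}^{1} 3 s^{a} \log{\left(s \right)} \, ds = - \frac{3}{\left(a + 1\right)^{2}}.$$

Repeating $3$ times in total — each differentiation brings down another $\ln s$ — gives
$$\frac{d^{3}J}{da^{3}} = \int_{0}^{1} 3 s^{a} \log{\left(s \right)}^{3} \, ds = - \frac{18}{\left(a + 1\right)^{4}},$$
and the integrand here is exactly the target integrand, so $I = - \frac{18}{\left(a + 1\right)^{4}}$.

Setting $a = \frac{4}{3}$:
$$I = - \frac{1458}{2401}.$$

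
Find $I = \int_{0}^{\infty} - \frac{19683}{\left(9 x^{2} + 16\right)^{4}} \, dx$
$- \frac{32805 \pi}{524288}$

Recall the elementary integral
$$J(a) = \int_{0}^{\infty} - \frac{3}{a^{2} + x^{2}} \, dx = - \frac{3 \pi}{2 a}.$$

Differentiating under the integral sign with respect to $a$,
$$\frac{dJ}{da} = \int_{0}^{\infty} \frac{6 a}{\left(a^{2} + x^{2}\right)^{2}} \, dx = \frac{3 \pi}{2 a^{2}},$$
so $\int_{0}^{\infty} - \frac{3}{\left(a^{2} + x^{2}\right)^{2}} \, dx = - \frac{3 \pi}{4 a^{3}}$.

Repeating — each differentiation of $1/(x^2+a^2)^j$ produces $-2ja/(x^2+a^2)^{j+1}$ — and dividing through by $-2ja$ at each step yields, after $3$ differentiations in total,
$$\int_{0}^{\infty} - \frac{3}{\left(a^{2} + x^{2}\right)^{4}} \, dx = - \frac{15 \pi}{32 a^{7}}.$$

Setting $a = \frac{4}{3}$:
$$I = - \frac{32805 \pi}{524288}.$$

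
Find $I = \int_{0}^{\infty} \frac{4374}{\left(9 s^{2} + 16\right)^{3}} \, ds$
$\frac{2187 \pi}{8192}$

Start from the standard arctangent integral
$$J(a) = \int_{0}^{\infty} \frac{6}{a^{2} + s^{2}} \, ds = \frac{3 \pi}{a}.$$

Differentiating under the integral sign with respect to $a$,
$$\frac{dJ}{da} = \int_{0}^{\infty} - \frac{12 a}{\left(a^{2} + s^{2}\right)^{2}} \, ds = - \frac{3 \pi}{a^{2}},$$
so $\int_{0}^{\infty} \frac{6}{\left(a^{2} + s^{2}\right)^{2}} \, ds = \frac{3 \pi}{2 a^{3}}$.

Repeating — each differentiation of $1/(s^2+a^2)^j$ produces $-2ja/(s^2+a^2)^{j+1}$ — and dividing through by $-2ja$ at each step yields, after $2$ differentiations in total,
$$\int_{0}^{\infty} \frac{6}{\left(a^{2} + s^{2}\right)^{3}} \, ds = \frac{9 \pi}{8 a^{5}}.$$

Setting $a = \frac{4}{3}$:
$$I = \frac{2187 \pi}{8192}.$$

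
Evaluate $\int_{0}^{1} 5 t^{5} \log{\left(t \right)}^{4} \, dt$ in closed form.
$\frac{5}{324}$

Start from the elementary integral
$$J(a) = \int_{0}^{1} 5 t^{a} \, dt = \frac{5}{a + 1}.$$

Differentiating under the integral sign brings down a factor of $\ln t$:
$$\frac{dJ}{da} = \int_{0}^{1} 5 t^{a} \log{\left(t \right)} \, dt = - \frac{5}{\left(a + 1\right)^{2}}.$$

Repeating $4$ times in total — each differentiation brings down another $\ln t$ — gives
$$\frac{d^{4}J}{da^{4}} = \int_{0}^{1} 5 t^{a} \log{\left(t \right)}^{4} \, dt = \frac{120}{\left(a + 1\right)^{5}},$$
and the integrand here is exactly the target integrand, so $I = \frac{120}{\left(a + 1\right)^{5}}$.

Setting $a = 5$:
$$I = \frac{5}{324}.$$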